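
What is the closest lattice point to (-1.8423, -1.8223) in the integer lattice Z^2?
(-2, -2)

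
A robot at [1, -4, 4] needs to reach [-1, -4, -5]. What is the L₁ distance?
11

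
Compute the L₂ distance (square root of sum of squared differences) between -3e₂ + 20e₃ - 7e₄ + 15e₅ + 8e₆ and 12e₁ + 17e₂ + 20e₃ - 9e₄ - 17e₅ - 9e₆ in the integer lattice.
43.1393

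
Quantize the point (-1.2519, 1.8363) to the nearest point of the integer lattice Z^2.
(-1, 2)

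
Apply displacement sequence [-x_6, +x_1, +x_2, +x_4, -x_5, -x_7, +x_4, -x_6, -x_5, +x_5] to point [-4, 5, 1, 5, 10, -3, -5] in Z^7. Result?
(-3, 6, 1, 7, 9, -5, -6)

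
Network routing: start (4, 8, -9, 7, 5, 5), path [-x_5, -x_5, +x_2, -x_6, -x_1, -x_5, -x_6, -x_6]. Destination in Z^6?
(3, 9, -9, 7, 2, 2)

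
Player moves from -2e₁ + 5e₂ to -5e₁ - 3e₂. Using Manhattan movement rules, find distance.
11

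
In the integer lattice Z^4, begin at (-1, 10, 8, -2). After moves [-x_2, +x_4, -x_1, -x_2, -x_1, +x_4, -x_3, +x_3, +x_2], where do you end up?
(-3, 9, 8, 0)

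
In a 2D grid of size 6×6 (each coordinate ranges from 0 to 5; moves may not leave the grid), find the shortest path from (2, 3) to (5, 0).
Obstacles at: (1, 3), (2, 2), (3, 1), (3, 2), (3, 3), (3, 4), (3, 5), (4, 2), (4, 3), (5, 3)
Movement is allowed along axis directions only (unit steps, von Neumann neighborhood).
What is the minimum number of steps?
12
(one shortest path: (2, 3) → (2, 4) → (1, 4) → (0, 4) → (0, 3) → (0, 2) → (1, 2) → (1, 1) → (2, 1) → (2, 0) → (3, 0) → (4, 0) → (5, 0))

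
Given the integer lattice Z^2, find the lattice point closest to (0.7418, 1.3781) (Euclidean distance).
(1, 1)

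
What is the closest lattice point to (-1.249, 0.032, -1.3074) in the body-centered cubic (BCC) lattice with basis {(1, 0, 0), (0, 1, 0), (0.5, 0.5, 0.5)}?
(-1, 0, -1)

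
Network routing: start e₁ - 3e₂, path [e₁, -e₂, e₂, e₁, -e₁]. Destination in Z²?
(2, -3)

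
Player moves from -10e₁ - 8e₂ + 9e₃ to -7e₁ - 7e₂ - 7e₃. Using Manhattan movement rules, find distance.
20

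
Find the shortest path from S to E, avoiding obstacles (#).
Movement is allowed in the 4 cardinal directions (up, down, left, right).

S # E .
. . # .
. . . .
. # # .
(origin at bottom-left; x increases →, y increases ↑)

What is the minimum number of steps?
8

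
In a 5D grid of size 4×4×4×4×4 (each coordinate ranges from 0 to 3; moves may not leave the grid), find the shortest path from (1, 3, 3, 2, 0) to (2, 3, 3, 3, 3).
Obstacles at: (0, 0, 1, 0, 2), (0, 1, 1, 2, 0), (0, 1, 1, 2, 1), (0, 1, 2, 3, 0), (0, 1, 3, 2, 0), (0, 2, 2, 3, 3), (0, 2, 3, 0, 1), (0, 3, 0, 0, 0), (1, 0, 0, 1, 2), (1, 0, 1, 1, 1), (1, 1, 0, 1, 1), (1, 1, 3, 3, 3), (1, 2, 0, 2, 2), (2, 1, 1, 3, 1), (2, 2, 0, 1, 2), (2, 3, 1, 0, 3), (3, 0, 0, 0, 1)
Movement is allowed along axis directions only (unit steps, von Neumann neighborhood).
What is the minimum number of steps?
5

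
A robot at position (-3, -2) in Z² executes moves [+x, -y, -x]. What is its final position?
(-3, -3)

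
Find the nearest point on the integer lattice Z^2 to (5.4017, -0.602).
(5, -1)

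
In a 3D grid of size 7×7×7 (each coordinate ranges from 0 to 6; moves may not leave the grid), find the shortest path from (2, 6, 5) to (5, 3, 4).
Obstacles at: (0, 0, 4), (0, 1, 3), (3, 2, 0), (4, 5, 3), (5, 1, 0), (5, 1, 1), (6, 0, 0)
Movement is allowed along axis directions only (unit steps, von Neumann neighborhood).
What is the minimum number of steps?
7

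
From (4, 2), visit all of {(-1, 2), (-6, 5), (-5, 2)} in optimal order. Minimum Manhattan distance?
13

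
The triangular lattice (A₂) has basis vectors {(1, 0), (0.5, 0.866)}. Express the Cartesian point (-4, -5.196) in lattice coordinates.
-b₁ - 6b₂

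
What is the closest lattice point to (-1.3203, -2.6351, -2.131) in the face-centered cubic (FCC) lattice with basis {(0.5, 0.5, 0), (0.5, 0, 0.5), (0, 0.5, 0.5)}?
(-1.5, -2.5, -2)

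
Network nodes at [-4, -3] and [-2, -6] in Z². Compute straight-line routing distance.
3.60555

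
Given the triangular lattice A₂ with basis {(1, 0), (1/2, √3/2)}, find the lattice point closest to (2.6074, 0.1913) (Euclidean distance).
(3, 0)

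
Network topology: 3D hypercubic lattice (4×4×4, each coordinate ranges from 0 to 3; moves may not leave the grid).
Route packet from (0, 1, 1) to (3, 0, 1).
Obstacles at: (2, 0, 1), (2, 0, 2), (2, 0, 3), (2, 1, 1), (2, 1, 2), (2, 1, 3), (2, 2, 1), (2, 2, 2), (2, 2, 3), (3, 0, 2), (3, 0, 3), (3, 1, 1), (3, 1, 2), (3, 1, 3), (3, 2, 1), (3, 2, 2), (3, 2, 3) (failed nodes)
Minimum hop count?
6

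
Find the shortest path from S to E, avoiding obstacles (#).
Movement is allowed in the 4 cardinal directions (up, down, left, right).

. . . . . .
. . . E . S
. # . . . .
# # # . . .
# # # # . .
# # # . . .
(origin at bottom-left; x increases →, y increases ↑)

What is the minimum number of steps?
2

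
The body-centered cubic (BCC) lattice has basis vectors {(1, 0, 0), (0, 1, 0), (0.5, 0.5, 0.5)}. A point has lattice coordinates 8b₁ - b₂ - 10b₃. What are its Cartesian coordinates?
(3, -6, -5)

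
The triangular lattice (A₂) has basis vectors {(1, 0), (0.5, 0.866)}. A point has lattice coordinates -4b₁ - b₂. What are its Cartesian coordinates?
(-4.5, -0.866)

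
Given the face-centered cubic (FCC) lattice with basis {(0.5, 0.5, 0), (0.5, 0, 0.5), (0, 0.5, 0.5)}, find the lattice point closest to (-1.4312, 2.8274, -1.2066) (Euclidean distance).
(-1.5, 3, -1.5)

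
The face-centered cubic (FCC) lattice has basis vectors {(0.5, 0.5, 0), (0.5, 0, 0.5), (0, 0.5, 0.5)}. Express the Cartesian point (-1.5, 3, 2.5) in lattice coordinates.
-b₁ - 2b₂ + 7b₃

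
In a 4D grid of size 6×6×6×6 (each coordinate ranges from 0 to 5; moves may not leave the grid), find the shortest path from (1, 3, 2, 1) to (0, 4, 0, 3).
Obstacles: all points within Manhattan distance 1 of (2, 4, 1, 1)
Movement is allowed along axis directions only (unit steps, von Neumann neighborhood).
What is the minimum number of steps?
6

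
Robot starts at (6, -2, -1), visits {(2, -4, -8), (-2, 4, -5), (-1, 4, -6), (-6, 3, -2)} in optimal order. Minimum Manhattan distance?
36
(one optimal route: (6, -2, -1) → (2, -4, -8) → (-1, 4, -6) → (-2, 4, -5) → (-6, 3, -2))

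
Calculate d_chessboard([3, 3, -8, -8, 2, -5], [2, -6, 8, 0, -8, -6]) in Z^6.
16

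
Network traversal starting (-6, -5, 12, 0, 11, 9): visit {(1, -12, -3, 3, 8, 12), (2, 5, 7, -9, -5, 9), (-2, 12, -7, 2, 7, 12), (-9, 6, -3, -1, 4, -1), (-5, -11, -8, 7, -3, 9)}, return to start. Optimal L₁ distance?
244
(one optimal route: (-6, -5, 12, 0, 11, 9) → (2, 5, 7, -9, -5, 9) → (-9, 6, -3, -1, 4, -1) → (-2, 12, -7, 2, 7, 12) → (1, -12, -3, 3, 8, 12) → (-5, -11, -8, 7, -3, 9) → (-6, -5, 12, 0, 11, 9))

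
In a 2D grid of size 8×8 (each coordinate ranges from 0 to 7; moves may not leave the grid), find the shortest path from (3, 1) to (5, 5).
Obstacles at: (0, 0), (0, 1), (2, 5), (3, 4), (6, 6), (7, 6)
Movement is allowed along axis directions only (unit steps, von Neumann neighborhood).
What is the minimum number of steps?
6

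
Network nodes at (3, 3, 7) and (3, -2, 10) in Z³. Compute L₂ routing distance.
5.83095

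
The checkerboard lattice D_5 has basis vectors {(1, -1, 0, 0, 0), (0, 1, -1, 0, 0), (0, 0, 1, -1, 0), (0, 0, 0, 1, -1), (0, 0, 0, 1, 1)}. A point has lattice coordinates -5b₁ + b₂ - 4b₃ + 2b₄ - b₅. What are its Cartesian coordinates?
(-5, 6, -5, 5, -3)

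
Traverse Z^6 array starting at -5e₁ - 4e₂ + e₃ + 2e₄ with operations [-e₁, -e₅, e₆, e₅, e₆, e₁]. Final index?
(-5, -4, 1, 2, 0, 2)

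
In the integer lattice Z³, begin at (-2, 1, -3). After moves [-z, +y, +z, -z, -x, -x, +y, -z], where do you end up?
(-4, 3, -5)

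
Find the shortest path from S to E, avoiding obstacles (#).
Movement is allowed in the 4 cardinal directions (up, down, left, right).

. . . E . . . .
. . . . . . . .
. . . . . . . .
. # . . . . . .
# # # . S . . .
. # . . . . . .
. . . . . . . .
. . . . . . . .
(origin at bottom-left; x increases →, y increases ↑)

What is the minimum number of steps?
5
(one shortest path: (4, 3) → (3, 3) → (3, 4) → (3, 5) → (3, 6) → (3, 7))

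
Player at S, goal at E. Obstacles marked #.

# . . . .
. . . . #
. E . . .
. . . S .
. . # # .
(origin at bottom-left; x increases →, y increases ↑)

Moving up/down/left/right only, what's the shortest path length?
3
(one shortest path: (3, 1) → (2, 1) → (1, 1) → (1, 2))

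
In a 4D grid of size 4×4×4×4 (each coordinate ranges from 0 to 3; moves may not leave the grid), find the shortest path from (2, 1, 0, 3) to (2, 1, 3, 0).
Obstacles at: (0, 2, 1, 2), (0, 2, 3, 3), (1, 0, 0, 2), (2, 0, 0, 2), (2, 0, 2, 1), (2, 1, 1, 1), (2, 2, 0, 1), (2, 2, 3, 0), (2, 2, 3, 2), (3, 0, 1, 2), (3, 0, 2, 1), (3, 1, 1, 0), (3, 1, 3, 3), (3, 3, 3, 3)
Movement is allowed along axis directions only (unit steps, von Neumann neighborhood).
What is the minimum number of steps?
6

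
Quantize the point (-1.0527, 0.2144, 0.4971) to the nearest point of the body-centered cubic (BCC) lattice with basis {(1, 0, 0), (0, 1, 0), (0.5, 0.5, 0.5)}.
(-1.5, 0.5, 0.5)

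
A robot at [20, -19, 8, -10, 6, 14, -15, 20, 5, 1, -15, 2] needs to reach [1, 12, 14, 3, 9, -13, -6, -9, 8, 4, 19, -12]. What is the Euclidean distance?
67.5056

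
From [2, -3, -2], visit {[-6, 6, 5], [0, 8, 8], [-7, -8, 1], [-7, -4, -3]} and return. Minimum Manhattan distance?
72
(one optimal route: (2, -3, -2) → (0, 8, 8) → (-6, 6, 5) → (-7, -8, 1) → (-7, -4, -3) → (2, -3, -2))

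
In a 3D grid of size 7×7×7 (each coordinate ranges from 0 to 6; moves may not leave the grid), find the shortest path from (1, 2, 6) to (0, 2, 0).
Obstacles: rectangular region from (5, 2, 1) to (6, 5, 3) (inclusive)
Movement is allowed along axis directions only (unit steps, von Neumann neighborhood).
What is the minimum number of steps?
7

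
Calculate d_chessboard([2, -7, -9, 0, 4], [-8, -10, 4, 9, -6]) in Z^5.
13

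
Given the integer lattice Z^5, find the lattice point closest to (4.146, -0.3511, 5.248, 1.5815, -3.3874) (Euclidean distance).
(4, 0, 5, 2, -3)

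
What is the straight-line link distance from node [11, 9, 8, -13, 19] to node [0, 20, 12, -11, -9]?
32.3419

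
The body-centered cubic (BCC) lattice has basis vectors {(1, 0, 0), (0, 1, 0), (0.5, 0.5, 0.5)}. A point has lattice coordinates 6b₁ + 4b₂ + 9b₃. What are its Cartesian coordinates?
(10.5, 8.5, 4.5)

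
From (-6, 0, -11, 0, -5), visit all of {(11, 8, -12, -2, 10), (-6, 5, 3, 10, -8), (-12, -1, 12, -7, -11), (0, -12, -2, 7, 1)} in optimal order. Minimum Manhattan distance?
183
(one optimal route: (-6, 0, -11, 0, -5) → (11, 8, -12, -2, 10) → (0, -12, -2, 7, 1) → (-6, 5, 3, 10, -8) → (-12, -1, 12, -7, -11))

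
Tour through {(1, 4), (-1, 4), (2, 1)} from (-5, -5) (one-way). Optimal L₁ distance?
19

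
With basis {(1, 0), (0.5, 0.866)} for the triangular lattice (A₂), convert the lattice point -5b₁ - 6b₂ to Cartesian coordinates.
(-8, -5.196)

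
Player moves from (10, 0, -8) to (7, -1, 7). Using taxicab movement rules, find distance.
19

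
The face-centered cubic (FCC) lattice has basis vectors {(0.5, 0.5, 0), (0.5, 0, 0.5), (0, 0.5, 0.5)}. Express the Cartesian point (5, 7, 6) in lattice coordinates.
6b₁ + 4b₂ + 8b₃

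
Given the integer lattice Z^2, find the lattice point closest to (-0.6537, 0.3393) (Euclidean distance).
(-1, 0)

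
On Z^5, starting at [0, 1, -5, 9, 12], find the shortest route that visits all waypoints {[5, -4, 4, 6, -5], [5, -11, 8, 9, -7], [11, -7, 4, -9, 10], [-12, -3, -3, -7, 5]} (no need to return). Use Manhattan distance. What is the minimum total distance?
137
(one optimal route: (0, 1, -5, 9, 12) → (-12, -3, -3, -7, 5) → (11, -7, 4, -9, 10) → (5, -4, 4, 6, -5) → (5, -11, 8, 9, -7))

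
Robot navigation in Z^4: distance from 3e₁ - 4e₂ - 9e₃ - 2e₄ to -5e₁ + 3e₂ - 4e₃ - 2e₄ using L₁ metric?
20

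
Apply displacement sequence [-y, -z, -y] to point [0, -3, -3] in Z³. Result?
(0, -5, -4)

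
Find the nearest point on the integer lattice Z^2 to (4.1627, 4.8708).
(4, 5)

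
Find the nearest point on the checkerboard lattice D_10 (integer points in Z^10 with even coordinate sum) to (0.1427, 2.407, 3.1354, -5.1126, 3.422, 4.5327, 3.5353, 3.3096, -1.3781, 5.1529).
(0, 2, 3, -5, 3, 4, 4, 3, -1, 5)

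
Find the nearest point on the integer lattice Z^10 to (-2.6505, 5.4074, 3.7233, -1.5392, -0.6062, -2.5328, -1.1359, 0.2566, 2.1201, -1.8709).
(-3, 5, 4, -2, -1, -3, -1, 0, 2, -2)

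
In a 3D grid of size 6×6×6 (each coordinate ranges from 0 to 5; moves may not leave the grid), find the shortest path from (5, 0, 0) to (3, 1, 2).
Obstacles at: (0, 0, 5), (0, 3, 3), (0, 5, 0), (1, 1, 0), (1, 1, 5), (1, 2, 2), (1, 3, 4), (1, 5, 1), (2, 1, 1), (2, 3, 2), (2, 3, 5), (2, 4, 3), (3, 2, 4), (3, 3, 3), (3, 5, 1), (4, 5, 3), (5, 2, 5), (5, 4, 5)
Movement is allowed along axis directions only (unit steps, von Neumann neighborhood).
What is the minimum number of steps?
5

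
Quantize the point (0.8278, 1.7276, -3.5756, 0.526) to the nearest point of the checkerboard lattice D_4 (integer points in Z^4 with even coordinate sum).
(1, 2, -4, 1)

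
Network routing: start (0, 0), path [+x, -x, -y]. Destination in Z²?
(0, -1)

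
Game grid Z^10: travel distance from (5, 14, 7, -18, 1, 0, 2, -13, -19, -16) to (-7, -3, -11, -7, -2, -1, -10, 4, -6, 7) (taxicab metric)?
127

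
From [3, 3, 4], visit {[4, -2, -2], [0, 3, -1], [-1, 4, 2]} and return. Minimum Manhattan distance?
34
(one optimal route: (3, 3, 4) → (4, -2, -2) → (0, 3, -1) → (-1, 4, 2) → (3, 3, 4))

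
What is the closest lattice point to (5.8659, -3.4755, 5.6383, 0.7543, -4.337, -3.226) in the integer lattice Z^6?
(6, -3, 6, 1, -4, -3)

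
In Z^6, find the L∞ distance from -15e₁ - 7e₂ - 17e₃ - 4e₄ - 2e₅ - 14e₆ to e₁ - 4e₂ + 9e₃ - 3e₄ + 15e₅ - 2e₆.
26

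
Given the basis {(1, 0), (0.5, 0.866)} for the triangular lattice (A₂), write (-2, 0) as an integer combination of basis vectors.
-2b₁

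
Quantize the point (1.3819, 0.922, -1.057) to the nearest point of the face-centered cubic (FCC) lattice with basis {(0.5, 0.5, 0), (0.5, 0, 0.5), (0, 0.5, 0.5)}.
(1, 1, -1)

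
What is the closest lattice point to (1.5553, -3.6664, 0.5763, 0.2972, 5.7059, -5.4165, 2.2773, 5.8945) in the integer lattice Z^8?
(2, -4, 1, 0, 6, -5, 2, 6)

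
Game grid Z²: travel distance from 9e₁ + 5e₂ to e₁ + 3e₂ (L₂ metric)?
8.24621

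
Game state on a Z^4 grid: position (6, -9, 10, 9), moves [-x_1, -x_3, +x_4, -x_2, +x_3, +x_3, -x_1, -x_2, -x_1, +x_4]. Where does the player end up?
(3, -11, 11, 11)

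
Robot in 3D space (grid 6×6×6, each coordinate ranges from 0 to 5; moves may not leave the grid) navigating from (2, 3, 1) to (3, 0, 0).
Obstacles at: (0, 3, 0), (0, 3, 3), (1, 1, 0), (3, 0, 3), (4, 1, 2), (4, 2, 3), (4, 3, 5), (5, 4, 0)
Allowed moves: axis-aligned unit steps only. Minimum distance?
5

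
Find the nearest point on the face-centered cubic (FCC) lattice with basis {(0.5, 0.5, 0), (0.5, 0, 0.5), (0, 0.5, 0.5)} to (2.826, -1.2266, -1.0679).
(3, -1, -1)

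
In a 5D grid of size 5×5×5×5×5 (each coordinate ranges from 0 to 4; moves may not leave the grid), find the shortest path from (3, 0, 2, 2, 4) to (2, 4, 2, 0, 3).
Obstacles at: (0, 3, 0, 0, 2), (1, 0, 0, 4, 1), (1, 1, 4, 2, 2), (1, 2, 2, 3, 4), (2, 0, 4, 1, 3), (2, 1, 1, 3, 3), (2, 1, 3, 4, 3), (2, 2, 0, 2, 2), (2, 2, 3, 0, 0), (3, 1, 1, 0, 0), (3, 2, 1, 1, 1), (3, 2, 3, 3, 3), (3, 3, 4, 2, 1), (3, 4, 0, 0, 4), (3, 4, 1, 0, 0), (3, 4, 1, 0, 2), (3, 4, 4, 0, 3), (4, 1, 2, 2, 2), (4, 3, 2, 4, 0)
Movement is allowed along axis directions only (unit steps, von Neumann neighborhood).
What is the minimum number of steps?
8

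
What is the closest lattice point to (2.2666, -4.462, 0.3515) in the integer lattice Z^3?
(2, -4, 0)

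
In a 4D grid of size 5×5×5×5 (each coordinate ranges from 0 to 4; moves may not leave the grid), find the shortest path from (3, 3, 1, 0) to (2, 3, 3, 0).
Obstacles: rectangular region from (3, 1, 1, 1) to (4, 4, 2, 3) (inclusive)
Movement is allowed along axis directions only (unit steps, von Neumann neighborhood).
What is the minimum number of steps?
3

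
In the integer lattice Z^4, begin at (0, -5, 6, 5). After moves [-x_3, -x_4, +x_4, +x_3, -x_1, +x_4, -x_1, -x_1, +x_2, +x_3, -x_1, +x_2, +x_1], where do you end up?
(-3, -3, 7, 6)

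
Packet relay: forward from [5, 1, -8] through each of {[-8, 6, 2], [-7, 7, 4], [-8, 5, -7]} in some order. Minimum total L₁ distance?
32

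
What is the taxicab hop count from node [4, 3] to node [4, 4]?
1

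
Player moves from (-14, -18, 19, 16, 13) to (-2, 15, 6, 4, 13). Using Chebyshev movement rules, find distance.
33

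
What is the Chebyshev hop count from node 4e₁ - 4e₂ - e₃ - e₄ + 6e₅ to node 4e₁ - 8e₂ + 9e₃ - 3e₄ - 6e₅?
12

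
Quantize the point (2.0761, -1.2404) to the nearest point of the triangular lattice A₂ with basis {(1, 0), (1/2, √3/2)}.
(2, -1.732)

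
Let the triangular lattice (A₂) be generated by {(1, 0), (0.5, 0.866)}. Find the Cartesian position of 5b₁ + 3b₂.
(6.5, 2.598)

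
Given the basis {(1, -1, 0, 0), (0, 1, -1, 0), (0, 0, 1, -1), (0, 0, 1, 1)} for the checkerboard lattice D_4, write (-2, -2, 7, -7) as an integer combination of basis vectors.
-2b₁ - 4b₂ + 5b₃ - 2b₄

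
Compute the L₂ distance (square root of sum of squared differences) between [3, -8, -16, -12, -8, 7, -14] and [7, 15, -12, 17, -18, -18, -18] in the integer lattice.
46.2925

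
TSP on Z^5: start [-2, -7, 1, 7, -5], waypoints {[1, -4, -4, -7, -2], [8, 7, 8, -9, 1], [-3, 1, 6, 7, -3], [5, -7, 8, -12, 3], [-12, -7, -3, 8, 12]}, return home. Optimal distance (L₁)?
184
(one optimal route: (-2, -7, 1, 7, -5) → (-3, 1, 6, 7, -3) → (8, 7, 8, -9, 1) → (5, -7, 8, -12, 3) → (1, -4, -4, -7, -2) → (-12, -7, -3, 8, 12) → (-2, -7, 1, 7, -5))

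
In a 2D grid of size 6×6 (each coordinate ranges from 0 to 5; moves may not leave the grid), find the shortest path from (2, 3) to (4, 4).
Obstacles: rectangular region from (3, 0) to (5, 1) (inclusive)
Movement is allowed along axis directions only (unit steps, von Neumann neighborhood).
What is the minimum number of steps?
3
(one shortest path: (2, 3) → (3, 3) → (4, 3) → (4, 4))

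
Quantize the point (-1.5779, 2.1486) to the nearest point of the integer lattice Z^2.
(-2, 2)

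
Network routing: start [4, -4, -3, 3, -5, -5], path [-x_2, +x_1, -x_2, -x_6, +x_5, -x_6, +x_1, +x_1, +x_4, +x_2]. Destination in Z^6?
(7, -5, -3, 4, -4, -7)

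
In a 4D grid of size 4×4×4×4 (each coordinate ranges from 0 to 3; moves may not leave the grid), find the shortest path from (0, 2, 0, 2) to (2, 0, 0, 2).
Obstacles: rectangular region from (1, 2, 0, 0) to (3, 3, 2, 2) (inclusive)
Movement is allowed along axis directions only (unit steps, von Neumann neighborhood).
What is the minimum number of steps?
4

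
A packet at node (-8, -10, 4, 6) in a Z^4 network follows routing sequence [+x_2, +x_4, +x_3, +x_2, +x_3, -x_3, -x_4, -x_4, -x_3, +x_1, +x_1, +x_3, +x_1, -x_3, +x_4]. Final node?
(-5, -8, 4, 6)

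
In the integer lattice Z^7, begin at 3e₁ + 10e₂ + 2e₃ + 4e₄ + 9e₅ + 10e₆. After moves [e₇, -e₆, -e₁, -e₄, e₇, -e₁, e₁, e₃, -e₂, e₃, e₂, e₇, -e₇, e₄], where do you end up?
(2, 10, 4, 4, 9, 9, 2)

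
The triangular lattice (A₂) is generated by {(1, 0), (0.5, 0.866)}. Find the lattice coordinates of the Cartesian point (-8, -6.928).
-4b₁ - 8b₂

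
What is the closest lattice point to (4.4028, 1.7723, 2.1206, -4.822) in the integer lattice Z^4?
(4, 2, 2, -5)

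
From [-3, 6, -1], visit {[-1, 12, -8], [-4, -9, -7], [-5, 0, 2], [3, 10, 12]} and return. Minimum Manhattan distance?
104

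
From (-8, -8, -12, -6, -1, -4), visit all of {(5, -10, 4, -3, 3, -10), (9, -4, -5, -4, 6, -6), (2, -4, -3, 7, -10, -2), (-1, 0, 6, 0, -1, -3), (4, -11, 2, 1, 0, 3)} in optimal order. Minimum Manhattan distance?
151
(one optimal route: (-8, -8, -12, -6, -1, -4) → (9, -4, -5, -4, 6, -6) → (5, -10, 4, -3, 3, -10) → (4, -11, 2, 1, 0, 3) → (-1, 0, 6, 0, -1, -3) → (2, -4, -3, 7, -10, -2))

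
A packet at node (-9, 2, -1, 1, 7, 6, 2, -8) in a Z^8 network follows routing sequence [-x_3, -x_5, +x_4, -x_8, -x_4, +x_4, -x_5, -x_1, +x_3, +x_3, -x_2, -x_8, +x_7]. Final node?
(-10, 1, 0, 2, 5, 6, 3, -10)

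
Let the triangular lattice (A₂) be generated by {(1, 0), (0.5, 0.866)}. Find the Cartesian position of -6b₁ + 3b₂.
(-4.5, 2.598)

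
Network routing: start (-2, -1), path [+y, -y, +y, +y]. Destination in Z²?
(-2, 1)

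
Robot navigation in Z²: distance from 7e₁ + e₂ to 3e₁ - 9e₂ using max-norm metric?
10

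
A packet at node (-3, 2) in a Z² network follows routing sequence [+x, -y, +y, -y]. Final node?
(-2, 1)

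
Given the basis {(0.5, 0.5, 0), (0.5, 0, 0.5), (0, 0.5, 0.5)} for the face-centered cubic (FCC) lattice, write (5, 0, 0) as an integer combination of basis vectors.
5b₁ + 5b₂ - 5b₃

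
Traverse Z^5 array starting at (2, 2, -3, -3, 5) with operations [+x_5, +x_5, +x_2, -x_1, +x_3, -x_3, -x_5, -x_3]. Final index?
(1, 3, -4, -3, 6)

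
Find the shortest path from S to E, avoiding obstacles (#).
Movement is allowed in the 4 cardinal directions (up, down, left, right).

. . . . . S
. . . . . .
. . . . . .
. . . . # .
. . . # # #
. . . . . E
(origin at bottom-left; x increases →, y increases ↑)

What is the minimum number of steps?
11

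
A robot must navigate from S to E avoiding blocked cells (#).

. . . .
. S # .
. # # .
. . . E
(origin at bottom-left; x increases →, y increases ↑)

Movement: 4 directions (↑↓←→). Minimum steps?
6
(one shortest path: (1, 2) → (0, 2) → (0, 1) → (0, 0) → (1, 0) → (2, 0) → (3, 0))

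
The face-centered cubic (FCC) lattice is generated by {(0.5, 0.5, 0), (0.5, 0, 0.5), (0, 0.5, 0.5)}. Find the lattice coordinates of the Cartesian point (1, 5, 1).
5b₁ - 3b₂ + 5b₃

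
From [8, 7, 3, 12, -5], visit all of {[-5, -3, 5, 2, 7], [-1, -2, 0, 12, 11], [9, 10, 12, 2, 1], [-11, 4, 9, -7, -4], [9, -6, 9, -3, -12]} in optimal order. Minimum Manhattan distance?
169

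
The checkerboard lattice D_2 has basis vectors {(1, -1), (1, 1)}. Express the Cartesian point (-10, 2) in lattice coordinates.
-6b₁ - 4b₂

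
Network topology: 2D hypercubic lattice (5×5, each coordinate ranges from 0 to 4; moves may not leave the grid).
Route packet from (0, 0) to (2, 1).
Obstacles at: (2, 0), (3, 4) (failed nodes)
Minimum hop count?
3
(one shortest path: (0, 0) → (1, 0) → (1, 1) → (2, 1))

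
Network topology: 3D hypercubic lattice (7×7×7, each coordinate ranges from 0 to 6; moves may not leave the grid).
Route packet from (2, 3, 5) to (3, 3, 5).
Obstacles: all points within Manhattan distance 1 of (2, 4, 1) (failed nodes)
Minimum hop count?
1
(one shortest path: (2, 3, 5) → (3, 3, 5))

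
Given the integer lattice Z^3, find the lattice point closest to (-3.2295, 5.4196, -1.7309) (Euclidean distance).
(-3, 5, -2)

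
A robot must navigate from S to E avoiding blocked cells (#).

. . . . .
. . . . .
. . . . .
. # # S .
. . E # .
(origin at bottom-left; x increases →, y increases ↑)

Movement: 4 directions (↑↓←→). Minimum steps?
8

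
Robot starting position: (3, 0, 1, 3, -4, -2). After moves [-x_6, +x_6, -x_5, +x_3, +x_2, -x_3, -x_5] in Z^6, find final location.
(3, 1, 1, 3, -6, -2)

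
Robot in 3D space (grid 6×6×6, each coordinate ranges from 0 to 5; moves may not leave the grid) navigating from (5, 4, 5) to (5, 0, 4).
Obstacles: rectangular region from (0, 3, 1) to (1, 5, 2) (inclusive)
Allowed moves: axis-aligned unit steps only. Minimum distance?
5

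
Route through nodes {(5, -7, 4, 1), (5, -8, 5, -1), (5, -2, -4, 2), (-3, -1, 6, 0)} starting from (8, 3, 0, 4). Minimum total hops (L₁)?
49
(one optimal route: (8, 3, 0, 4) → (5, -2, -4, 2) → (5, -7, 4, 1) → (5, -8, 5, -1) → (-3, -1, 6, 0))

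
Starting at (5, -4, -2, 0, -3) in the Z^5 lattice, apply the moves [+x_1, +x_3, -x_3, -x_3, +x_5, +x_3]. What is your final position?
(6, -4, -2, 0, -2)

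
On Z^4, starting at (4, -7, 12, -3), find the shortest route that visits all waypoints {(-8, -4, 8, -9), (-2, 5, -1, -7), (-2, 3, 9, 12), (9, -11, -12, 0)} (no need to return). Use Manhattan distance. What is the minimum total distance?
136
(one optimal route: (4, -7, 12, -3) → (-8, -4, 8, -9) → (-2, 3, 9, 12) → (-2, 5, -1, -7) → (9, -11, -12, 0))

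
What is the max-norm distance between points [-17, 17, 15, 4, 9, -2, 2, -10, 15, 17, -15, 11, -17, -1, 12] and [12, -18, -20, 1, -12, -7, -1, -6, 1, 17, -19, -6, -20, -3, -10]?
35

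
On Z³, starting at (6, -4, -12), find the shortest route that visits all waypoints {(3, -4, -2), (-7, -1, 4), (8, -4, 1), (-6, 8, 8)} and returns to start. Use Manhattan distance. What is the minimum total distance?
94
(one optimal route: (6, -4, -12) → (3, -4, -2) → (-7, -1, 4) → (-6, 8, 8) → (8, -4, 1) → (6, -4, -12))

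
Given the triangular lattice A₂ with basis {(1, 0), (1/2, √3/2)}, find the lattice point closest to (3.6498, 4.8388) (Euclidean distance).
(4, 5.196)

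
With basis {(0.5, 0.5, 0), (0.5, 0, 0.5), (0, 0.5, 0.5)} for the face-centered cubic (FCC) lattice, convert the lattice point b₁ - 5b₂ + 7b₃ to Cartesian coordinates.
(-2, 4, 1)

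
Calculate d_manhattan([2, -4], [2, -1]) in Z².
3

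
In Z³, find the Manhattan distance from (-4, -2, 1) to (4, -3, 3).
11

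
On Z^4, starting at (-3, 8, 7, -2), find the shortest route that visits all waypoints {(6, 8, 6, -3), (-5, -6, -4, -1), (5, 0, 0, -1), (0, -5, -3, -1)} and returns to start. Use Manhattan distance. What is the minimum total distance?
76
(one optimal route: (-3, 8, 7, -2) → (6, 8, 6, -3) → (5, 0, 0, -1) → (0, -5, -3, -1) → (-5, -6, -4, -1) → (-3, 8, 7, -2))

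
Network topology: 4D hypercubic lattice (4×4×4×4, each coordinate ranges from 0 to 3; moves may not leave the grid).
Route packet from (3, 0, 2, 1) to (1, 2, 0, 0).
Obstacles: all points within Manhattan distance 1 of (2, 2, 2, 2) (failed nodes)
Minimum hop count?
7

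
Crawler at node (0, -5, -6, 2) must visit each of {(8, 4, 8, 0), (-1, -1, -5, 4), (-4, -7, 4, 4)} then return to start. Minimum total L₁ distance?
88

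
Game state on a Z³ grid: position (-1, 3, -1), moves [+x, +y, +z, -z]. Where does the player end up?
(0, 4, -1)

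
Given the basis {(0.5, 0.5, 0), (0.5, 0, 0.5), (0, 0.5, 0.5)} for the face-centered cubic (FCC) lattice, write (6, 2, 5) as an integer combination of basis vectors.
3b₁ + 9b₂ + b₃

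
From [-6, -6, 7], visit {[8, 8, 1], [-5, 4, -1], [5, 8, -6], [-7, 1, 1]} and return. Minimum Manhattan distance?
84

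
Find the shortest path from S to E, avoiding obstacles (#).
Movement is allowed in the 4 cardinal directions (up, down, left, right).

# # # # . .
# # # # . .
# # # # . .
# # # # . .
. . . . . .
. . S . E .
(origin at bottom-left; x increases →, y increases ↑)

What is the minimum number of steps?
2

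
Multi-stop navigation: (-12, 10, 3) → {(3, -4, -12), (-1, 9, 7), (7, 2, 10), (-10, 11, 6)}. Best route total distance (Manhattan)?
68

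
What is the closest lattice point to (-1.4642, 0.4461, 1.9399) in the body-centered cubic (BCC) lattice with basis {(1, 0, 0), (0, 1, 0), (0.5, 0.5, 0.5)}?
(-1.5, 0.5, 1.5)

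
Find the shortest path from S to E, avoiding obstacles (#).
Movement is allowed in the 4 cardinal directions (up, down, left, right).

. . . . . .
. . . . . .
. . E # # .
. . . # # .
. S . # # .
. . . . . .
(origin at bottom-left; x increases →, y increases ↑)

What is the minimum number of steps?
3
(one shortest path: (1, 1) → (2, 1) → (2, 2) → (2, 3))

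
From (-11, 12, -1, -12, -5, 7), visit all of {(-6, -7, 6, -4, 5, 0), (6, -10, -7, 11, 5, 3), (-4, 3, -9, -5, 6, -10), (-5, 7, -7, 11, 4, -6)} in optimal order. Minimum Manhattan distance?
162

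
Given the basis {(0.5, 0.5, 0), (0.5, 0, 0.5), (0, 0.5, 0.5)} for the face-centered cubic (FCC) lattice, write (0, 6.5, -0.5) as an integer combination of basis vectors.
7b₁ - 7b₂ + 6b₃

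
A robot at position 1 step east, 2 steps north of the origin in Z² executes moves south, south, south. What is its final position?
(1, -1)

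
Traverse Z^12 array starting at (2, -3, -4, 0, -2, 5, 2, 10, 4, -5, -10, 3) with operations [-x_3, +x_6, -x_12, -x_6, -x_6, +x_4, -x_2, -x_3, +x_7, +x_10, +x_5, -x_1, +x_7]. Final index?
(1, -4, -6, 1, -1, 4, 4, 10, 4, -4, -10, 2)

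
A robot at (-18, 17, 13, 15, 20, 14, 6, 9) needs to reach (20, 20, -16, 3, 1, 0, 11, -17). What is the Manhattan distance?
146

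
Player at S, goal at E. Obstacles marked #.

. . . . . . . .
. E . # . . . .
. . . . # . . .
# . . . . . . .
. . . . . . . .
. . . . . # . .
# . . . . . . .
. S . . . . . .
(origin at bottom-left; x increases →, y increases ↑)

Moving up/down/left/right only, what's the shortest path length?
6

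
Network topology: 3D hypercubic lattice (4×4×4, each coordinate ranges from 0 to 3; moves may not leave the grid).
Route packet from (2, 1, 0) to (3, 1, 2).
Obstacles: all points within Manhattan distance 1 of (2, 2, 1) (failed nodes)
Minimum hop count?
3
(one shortest path: (2, 1, 0) → (3, 1, 0) → (3, 1, 1) → (3, 1, 2))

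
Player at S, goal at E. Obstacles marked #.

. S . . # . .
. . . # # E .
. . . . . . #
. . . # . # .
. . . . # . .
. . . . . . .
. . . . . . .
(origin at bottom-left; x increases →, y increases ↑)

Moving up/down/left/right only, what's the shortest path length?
7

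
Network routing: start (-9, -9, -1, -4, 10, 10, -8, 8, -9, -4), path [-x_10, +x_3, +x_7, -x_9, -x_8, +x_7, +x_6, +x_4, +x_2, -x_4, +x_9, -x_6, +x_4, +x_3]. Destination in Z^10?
(-9, -8, 1, -3, 10, 10, -6, 7, -9, -5)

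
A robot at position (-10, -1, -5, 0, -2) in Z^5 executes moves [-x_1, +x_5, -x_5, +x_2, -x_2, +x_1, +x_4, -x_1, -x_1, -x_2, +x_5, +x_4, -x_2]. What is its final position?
(-12, -3, -5, 2, -1)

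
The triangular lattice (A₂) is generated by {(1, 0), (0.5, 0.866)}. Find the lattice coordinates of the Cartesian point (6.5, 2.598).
5b₁ + 3b₂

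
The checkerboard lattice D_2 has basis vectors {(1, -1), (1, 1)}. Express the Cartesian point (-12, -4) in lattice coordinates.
-4b₁ - 8b₂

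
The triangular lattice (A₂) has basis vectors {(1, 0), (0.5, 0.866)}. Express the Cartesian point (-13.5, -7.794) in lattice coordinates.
-9b₁ - 9b₂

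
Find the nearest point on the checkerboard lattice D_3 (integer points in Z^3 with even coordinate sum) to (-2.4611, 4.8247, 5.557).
(-3, 5, 6)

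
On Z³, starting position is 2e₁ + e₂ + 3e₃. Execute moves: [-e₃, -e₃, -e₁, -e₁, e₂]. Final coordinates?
(0, 2, 1)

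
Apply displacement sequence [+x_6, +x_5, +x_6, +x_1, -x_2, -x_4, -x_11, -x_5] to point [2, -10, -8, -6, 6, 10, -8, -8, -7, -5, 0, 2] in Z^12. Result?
(3, -11, -8, -7, 6, 12, -8, -8, -7, -5, -1, 2)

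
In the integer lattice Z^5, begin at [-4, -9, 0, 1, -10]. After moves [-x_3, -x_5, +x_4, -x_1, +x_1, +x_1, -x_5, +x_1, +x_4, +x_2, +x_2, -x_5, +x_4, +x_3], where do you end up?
(-2, -7, 0, 4, -13)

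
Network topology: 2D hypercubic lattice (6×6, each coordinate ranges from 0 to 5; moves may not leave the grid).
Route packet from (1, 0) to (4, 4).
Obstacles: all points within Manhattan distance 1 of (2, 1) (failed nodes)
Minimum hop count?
9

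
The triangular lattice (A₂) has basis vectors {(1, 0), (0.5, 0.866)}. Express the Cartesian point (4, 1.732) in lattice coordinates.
3b₁ + 2b₂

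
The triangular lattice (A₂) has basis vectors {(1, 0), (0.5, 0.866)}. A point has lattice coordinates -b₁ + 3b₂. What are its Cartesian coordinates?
(0.5, 2.598)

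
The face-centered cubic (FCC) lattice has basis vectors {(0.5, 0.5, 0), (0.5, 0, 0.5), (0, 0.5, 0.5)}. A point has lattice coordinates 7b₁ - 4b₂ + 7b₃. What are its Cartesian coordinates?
(1.5, 7, 1.5)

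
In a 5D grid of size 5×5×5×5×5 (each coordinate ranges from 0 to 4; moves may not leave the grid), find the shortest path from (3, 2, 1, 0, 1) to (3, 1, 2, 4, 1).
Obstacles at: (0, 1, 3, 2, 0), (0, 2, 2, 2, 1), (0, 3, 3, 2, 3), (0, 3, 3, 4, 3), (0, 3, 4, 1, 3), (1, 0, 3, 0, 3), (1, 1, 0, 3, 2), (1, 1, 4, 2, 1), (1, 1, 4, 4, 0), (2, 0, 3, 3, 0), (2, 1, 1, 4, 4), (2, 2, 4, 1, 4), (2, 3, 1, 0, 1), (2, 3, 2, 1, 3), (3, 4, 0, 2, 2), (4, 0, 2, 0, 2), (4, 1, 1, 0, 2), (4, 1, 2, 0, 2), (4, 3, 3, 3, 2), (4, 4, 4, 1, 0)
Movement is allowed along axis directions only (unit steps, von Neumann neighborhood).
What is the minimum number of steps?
6
(one shortest path: (3, 2, 1, 0, 1) → (3, 1, 1, 0, 1) → (3, 1, 2, 0, 1) → (3, 1, 2, 1, 1) → (3, 1, 2, 2, 1) → (3, 1, 2, 3, 1) → (3, 1, 2, 4, 1))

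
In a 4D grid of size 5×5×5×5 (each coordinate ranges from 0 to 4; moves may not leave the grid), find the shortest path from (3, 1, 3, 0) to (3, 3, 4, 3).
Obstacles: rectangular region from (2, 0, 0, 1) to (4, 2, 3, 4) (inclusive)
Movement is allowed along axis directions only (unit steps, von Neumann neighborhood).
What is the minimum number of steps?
6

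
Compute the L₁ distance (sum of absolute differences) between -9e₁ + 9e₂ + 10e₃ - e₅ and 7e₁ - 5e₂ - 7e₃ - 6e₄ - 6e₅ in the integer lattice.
58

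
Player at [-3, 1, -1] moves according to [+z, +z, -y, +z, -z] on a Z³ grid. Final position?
(-3, 0, 1)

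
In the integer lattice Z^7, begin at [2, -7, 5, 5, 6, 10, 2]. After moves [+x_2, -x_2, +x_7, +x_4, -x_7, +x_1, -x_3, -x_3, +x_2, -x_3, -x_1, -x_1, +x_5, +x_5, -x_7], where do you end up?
(1, -6, 2, 6, 8, 10, 1)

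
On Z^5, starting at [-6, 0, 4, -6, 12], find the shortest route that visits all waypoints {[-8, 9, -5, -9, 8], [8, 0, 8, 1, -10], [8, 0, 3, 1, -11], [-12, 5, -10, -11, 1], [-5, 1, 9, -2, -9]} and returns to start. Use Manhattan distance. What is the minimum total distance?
168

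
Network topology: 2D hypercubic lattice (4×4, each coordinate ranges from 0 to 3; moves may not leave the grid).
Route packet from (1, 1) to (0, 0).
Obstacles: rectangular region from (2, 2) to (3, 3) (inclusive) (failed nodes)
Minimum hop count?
2
(one shortest path: (1, 1) → (0, 1) → (0, 0))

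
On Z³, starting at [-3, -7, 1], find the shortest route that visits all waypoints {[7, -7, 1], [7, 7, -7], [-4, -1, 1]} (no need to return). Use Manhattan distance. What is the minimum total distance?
46
(one optimal route: (-3, -7, 1) → (-4, -1, 1) → (7, -7, 1) → (7, 7, -7))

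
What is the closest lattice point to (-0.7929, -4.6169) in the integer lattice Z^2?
(-1, -5)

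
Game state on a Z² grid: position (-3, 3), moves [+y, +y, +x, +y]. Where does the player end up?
(-2, 6)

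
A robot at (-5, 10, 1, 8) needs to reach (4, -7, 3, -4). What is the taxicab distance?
40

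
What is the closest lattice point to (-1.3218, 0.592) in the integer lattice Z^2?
(-1, 1)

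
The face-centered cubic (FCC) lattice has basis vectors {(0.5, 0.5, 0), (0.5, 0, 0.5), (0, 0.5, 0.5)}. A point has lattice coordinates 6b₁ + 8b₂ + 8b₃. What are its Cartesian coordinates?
(7, 7, 8)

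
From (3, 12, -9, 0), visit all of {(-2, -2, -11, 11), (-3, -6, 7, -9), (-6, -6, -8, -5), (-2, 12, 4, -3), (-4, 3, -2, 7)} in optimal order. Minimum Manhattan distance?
117
(one optimal route: (3, 12, -9, 0) → (-2, 12, 4, -3) → (-4, 3, -2, 7) → (-2, -2, -11, 11) → (-6, -6, -8, -5) → (-3, -6, 7, -9))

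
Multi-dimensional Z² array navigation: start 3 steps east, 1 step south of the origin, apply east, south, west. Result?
(3, -2)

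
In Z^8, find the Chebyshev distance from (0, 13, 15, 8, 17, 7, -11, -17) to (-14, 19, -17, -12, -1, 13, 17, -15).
32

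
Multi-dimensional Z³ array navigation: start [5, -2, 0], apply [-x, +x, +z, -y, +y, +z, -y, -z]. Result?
(5, -3, 1)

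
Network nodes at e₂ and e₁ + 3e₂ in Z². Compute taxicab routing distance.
3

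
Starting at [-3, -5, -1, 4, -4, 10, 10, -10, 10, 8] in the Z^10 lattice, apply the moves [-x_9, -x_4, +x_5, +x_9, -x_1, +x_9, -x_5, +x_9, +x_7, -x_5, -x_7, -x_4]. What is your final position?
(-4, -5, -1, 2, -5, 10, 10, -10, 12, 8)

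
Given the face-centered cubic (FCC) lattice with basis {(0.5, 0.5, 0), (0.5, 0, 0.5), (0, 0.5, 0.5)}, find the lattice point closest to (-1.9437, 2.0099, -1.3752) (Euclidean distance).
(-2, 2, -1)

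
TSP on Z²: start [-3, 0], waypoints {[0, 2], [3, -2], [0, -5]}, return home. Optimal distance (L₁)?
26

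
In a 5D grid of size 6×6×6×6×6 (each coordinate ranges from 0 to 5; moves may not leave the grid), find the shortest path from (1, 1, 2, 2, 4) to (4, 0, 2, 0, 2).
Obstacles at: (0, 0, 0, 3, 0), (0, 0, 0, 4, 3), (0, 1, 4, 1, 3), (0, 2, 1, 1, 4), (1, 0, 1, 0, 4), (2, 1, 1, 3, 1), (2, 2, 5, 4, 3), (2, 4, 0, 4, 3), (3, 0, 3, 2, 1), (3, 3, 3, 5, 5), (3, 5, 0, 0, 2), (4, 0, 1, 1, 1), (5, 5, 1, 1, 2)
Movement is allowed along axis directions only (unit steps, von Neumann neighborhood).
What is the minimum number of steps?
8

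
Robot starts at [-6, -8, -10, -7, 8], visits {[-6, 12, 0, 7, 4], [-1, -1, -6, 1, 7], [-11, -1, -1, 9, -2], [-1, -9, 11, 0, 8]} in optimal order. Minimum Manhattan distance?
120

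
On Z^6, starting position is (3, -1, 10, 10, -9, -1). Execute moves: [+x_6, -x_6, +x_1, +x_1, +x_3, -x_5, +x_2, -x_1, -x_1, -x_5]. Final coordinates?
(3, 0, 11, 10, -11, -1)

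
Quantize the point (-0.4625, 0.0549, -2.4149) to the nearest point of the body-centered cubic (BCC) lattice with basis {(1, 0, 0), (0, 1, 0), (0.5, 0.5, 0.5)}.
(-0.5, 0.5, -2.5)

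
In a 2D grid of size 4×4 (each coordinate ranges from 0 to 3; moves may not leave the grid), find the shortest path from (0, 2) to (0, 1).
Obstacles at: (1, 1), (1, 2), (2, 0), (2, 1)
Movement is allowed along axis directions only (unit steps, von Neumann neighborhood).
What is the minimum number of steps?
1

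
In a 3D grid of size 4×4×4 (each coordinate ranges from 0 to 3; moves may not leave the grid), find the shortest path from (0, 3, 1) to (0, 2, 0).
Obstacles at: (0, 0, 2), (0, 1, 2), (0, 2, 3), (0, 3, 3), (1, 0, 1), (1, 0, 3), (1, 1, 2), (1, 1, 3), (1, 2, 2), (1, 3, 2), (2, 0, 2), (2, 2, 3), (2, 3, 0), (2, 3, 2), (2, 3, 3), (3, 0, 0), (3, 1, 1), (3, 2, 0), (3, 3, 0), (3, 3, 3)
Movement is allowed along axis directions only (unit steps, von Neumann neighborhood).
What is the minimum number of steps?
2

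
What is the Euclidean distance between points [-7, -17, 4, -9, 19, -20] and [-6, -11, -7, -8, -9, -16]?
30.9677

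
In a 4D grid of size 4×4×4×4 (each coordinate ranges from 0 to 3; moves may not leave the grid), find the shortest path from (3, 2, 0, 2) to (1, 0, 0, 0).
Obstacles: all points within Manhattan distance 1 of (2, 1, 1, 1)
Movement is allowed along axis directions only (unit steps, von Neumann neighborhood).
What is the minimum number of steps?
6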